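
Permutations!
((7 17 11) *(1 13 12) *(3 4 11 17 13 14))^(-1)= (17)(1 12 13 7 11 4 3 14)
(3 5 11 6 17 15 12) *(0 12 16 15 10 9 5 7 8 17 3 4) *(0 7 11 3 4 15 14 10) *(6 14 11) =[12, 1, 2, 6, 7, 3, 4, 8, 17, 5, 9, 14, 15, 13, 10, 16, 11, 0] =(0 12 15 16 11 14 10 9 5 3 6 4 7 8 17)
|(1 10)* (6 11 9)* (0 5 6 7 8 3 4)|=18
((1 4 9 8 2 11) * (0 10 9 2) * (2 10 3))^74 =(0 2 1 10 8 3 11 4 9)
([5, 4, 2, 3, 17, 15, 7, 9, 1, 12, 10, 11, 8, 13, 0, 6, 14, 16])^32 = (0 12 14 9 16 7 17 6 4 15 1 5 8)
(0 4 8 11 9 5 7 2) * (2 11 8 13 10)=(0 4 13 10 2)(5 7 11 9)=[4, 1, 0, 3, 13, 7, 6, 11, 8, 5, 2, 9, 12, 10]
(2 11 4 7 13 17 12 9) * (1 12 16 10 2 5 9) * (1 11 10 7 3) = [0, 12, 10, 1, 3, 9, 6, 13, 8, 5, 2, 4, 11, 17, 14, 15, 7, 16] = (1 12 11 4 3)(2 10)(5 9)(7 13 17 16)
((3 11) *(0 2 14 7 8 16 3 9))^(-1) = (0 9 11 3 16 8 7 14 2)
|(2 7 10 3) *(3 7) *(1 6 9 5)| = 4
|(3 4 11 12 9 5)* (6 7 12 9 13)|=20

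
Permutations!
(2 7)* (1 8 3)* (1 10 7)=(1 8 3 10 7 2)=[0, 8, 1, 10, 4, 5, 6, 2, 3, 9, 7]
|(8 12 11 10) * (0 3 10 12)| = 4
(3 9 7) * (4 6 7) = [0, 1, 2, 9, 6, 5, 7, 3, 8, 4] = (3 9 4 6 7)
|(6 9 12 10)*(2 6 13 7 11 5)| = 9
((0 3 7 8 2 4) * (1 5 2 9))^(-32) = (0 9 4 8 2 7 5 3 1) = ((0 3 7 8 9 1 5 2 4))^(-32)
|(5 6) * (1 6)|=3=|(1 6 5)|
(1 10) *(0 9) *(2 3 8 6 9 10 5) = [10, 5, 3, 8, 4, 2, 9, 7, 6, 0, 1] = (0 10 1 5 2 3 8 6 9)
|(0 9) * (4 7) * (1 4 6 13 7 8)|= |(0 9)(1 4 8)(6 13 7)|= 6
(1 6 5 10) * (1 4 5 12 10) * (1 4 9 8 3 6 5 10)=[0, 5, 2, 6, 10, 4, 12, 7, 3, 8, 9, 11, 1]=(1 5 4 10 9 8 3 6 12)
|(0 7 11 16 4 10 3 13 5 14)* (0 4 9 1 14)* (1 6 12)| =14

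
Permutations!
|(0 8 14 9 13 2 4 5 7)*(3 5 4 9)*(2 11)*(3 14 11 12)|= 10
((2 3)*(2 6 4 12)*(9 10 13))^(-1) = (2 12 4 6 3)(9 13 10)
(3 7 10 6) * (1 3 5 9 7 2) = [0, 3, 1, 2, 4, 9, 5, 10, 8, 7, 6] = (1 3 2)(5 9 7 10 6)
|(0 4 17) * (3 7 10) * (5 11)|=|(0 4 17)(3 7 10)(5 11)|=6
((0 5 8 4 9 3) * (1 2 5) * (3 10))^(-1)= ((0 1 2 5 8 4 9 10 3))^(-1)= (0 3 10 9 4 8 5 2 1)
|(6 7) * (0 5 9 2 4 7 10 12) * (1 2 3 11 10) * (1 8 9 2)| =|(0 5 2 4 7 6 8 9 3 11 10 12)| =12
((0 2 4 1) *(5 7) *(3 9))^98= (9)(0 4)(1 2)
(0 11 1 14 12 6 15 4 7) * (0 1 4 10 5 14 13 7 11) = (1 13 7)(4 11)(5 14 12 6 15 10) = [0, 13, 2, 3, 11, 14, 15, 1, 8, 9, 5, 4, 6, 7, 12, 10]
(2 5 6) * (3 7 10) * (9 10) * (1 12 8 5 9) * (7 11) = (1 12 8 5 6 2 9 10 3 11 7) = [0, 12, 9, 11, 4, 6, 2, 1, 5, 10, 3, 7, 8]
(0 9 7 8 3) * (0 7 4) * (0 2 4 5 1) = (0 9 5 1)(2 4)(3 7 8) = [9, 0, 4, 7, 2, 1, 6, 8, 3, 5]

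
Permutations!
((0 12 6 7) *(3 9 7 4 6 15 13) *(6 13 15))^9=(15)(0 12 6 4 13 3 9 7)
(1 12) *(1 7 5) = (1 12 7 5) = [0, 12, 2, 3, 4, 1, 6, 5, 8, 9, 10, 11, 7]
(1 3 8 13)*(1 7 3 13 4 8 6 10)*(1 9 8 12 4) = [0, 13, 2, 6, 12, 5, 10, 3, 1, 8, 9, 11, 4, 7] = (1 13 7 3 6 10 9 8)(4 12)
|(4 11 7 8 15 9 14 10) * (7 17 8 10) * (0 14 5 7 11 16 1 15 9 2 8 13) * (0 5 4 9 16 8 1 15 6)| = |(0 14 11 17 13 5 7 10 9 4 8 16 15 2 1 6)| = 16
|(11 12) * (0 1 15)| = |(0 1 15)(11 12)| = 6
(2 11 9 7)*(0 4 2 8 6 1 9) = (0 4 2 11)(1 9 7 8 6) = [4, 9, 11, 3, 2, 5, 1, 8, 6, 7, 10, 0]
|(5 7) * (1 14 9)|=6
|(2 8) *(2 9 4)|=|(2 8 9 4)|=4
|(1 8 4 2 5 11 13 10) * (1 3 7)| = 10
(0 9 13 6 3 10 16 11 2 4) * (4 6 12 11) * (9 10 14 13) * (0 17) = (0 10 16 4 17)(2 6 3 14 13 12 11) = [10, 1, 6, 14, 17, 5, 3, 7, 8, 9, 16, 2, 11, 12, 13, 15, 4, 0]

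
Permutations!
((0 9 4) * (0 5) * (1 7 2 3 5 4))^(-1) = (0 5 3 2 7 1 9) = ((0 9 1 7 2 3 5))^(-1)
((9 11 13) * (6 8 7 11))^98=((6 8 7 11 13 9))^98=(6 7 13)(8 11 9)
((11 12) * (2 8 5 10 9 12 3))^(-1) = ((2 8 5 10 9 12 11 3))^(-1) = (2 3 11 12 9 10 5 8)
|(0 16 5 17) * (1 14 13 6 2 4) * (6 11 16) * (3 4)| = |(0 6 2 3 4 1 14 13 11 16 5 17)| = 12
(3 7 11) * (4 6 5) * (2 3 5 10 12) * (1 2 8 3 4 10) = [0, 2, 4, 7, 6, 10, 1, 11, 3, 9, 12, 5, 8] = (1 2 4 6)(3 7 11 5 10 12 8)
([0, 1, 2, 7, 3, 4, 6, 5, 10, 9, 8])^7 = [0, 1, 2, 4, 5, 7, 6, 3, 10, 9, 8]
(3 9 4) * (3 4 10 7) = (3 9 10 7) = [0, 1, 2, 9, 4, 5, 6, 3, 8, 10, 7]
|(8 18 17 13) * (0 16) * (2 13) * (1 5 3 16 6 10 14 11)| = 45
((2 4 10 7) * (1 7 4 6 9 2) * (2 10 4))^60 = ((1 7)(2 6 9 10))^60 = (10)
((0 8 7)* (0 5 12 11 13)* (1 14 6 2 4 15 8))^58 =(0 15 13 4 11 2 12 6 5 14 7 1 8)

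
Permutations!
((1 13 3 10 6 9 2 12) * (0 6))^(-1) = ((0 6 9 2 12 1 13 3 10))^(-1) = (0 10 3 13 1 12 2 9 6)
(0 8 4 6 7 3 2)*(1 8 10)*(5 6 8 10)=(0 5 6 7 3 2)(1 10)(4 8)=[5, 10, 0, 2, 8, 6, 7, 3, 4, 9, 1]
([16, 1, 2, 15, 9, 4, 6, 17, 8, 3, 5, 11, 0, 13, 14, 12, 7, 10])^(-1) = (0 12 15 3 9 4 5 10 17 7 16)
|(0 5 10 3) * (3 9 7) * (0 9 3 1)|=|(0 5 10 3 9 7 1)|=7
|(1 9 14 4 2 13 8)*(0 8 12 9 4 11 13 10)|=30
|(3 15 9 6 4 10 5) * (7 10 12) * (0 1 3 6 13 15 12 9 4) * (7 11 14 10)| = |(0 1 3 12 11 14 10 5 6)(4 9 13 15)| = 36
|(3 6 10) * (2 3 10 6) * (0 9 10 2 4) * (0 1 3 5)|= |(0 9 10 2 5)(1 3 4)|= 15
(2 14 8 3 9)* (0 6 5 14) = [6, 1, 0, 9, 4, 14, 5, 7, 3, 2, 10, 11, 12, 13, 8] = (0 6 5 14 8 3 9 2)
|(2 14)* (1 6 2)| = |(1 6 2 14)| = 4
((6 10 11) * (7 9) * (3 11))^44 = ((3 11 6 10)(7 9))^44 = (11)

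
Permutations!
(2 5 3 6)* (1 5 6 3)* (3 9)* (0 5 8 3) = [5, 8, 6, 9, 4, 1, 2, 7, 3, 0] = (0 5 1 8 3 9)(2 6)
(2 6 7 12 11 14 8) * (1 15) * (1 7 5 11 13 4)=(1 15 7 12 13 4)(2 6 5 11 14 8)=[0, 15, 6, 3, 1, 11, 5, 12, 2, 9, 10, 14, 13, 4, 8, 7]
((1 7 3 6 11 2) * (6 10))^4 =(1 6 7 11 3 2 10)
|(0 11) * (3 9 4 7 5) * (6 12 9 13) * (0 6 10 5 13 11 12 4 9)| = |(0 12)(3 11 6 4 7 13 10 5)| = 8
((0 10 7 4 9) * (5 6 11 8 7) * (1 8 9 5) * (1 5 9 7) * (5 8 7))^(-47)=((0 10 8 1 7 4 9)(5 6 11))^(-47)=(0 8 7 9 10 1 4)(5 6 11)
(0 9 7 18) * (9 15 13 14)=[15, 1, 2, 3, 4, 5, 6, 18, 8, 7, 10, 11, 12, 14, 9, 13, 16, 17, 0]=(0 15 13 14 9 7 18)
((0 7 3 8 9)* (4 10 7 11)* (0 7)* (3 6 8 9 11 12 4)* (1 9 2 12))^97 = ((0 1 9 7 6 8 11 3 2 12 4 10))^97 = (0 1 9 7 6 8 11 3 2 12 4 10)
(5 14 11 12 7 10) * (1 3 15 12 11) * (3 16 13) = (1 16 13 3 15 12 7 10 5 14) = [0, 16, 2, 15, 4, 14, 6, 10, 8, 9, 5, 11, 7, 3, 1, 12, 13]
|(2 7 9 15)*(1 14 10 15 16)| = |(1 14 10 15 2 7 9 16)| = 8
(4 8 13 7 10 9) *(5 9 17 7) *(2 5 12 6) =[0, 1, 5, 3, 8, 9, 2, 10, 13, 4, 17, 11, 6, 12, 14, 15, 16, 7] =(2 5 9 4 8 13 12 6)(7 10 17)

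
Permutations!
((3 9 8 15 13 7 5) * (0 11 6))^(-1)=(0 6 11)(3 5 7 13 15 8 9)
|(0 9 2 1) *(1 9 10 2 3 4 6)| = 8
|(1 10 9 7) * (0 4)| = 4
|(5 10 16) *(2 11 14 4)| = |(2 11 14 4)(5 10 16)| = 12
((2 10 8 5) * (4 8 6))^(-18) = (10)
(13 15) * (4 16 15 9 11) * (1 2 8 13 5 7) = [0, 2, 8, 3, 16, 7, 6, 1, 13, 11, 10, 4, 12, 9, 14, 5, 15] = (1 2 8 13 9 11 4 16 15 5 7)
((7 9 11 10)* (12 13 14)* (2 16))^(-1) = ((2 16)(7 9 11 10)(12 13 14))^(-1) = (2 16)(7 10 11 9)(12 14 13)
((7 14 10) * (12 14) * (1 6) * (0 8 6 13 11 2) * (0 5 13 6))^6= (2 13)(5 11)(7 14)(10 12)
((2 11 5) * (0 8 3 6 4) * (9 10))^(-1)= ((0 8 3 6 4)(2 11 5)(9 10))^(-1)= (0 4 6 3 8)(2 5 11)(9 10)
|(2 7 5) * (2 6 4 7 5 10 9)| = 7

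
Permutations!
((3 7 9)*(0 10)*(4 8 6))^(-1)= (0 10)(3 9 7)(4 6 8)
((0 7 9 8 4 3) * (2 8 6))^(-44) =((0 7 9 6 2 8 4 3))^(-44) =(0 2)(3 6)(4 9)(7 8)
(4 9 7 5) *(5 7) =[0, 1, 2, 3, 9, 4, 6, 7, 8, 5] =(4 9 5)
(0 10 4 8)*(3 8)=(0 10 4 3 8)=[10, 1, 2, 8, 3, 5, 6, 7, 0, 9, 4]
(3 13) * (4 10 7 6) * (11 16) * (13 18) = (3 18 13)(4 10 7 6)(11 16) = [0, 1, 2, 18, 10, 5, 4, 6, 8, 9, 7, 16, 12, 3, 14, 15, 11, 17, 13]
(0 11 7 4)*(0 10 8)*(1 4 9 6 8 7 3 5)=(0 11 3 5 1 4 10 7 9 6 8)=[11, 4, 2, 5, 10, 1, 8, 9, 0, 6, 7, 3]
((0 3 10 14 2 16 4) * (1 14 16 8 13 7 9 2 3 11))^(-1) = ((0 11 1 14 3 10 16 4)(2 8 13 7 9))^(-1) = (0 4 16 10 3 14 1 11)(2 9 7 13 8)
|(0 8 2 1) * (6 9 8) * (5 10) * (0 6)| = 10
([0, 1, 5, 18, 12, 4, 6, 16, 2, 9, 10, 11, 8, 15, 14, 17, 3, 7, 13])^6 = (2 5 4 12 8)(3 16 7 17 15 13 18)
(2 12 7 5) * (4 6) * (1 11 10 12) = (1 11 10 12 7 5 2)(4 6) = [0, 11, 1, 3, 6, 2, 4, 5, 8, 9, 12, 10, 7]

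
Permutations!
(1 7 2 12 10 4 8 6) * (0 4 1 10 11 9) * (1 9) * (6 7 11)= (0 4 8 7 2 12 6 10 9)(1 11)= [4, 11, 12, 3, 8, 5, 10, 2, 7, 0, 9, 1, 6]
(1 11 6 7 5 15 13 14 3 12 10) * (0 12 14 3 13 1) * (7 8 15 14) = (0 12 10)(1 11 6 8 15)(3 7 5 14 13) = [12, 11, 2, 7, 4, 14, 8, 5, 15, 9, 0, 6, 10, 3, 13, 1]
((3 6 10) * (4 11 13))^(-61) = ((3 6 10)(4 11 13))^(-61) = (3 10 6)(4 13 11)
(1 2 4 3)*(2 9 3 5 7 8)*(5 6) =(1 9 3)(2 4 6 5 7 8) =[0, 9, 4, 1, 6, 7, 5, 8, 2, 3]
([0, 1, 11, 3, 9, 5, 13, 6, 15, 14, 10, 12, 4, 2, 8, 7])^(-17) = [0, 1, 14, 3, 7, 5, 4, 12, 2, 6, 10, 8, 15, 9, 13, 11]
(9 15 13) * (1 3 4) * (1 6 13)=(1 3 4 6 13 9 15)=[0, 3, 2, 4, 6, 5, 13, 7, 8, 15, 10, 11, 12, 9, 14, 1]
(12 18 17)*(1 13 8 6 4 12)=(1 13 8 6 4 12 18 17)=[0, 13, 2, 3, 12, 5, 4, 7, 6, 9, 10, 11, 18, 8, 14, 15, 16, 1, 17]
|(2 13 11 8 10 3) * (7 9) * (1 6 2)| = |(1 6 2 13 11 8 10 3)(7 9)| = 8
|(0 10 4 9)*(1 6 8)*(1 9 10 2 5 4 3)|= 10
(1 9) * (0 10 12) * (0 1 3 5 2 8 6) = (0 10 12 1 9 3 5 2 8 6) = [10, 9, 8, 5, 4, 2, 0, 7, 6, 3, 12, 11, 1]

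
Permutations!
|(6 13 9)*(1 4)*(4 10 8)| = 12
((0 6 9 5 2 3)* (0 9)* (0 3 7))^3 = (0 9 7 3 2 6 5)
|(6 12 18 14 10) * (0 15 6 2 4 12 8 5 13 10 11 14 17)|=|(0 15 6 8 5 13 10 2 4 12 18 17)(11 14)|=12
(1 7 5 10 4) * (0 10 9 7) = (0 10 4 1)(5 9 7) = [10, 0, 2, 3, 1, 9, 6, 5, 8, 7, 4]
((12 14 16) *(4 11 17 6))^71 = ((4 11 17 6)(12 14 16))^71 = (4 6 17 11)(12 16 14)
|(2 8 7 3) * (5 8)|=|(2 5 8 7 3)|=5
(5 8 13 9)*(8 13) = (5 13 9) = [0, 1, 2, 3, 4, 13, 6, 7, 8, 5, 10, 11, 12, 9]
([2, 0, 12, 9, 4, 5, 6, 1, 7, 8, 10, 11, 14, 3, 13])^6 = [9, 3, 8, 2, 4, 5, 6, 13, 14, 12, 10, 11, 7, 0, 1]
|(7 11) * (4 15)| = |(4 15)(7 11)| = 2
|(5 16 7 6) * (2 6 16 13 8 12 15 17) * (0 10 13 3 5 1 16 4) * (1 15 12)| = 8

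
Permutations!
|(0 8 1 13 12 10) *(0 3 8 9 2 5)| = 12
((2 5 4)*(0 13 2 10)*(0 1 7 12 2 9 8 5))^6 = (0 10 13 1 9 7 8 12 5 2 4)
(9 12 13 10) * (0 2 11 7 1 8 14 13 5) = (0 2 11 7 1 8 14 13 10 9 12 5) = [2, 8, 11, 3, 4, 0, 6, 1, 14, 12, 9, 7, 5, 10, 13]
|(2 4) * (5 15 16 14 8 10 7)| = 14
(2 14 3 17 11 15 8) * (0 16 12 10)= [16, 1, 14, 17, 4, 5, 6, 7, 2, 9, 0, 15, 10, 13, 3, 8, 12, 11]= (0 16 12 10)(2 14 3 17 11 15 8)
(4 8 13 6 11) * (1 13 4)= (1 13 6 11)(4 8)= [0, 13, 2, 3, 8, 5, 11, 7, 4, 9, 10, 1, 12, 6]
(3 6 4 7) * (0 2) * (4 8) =(0 2)(3 6 8 4 7) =[2, 1, 0, 6, 7, 5, 8, 3, 4]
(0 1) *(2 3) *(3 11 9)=(0 1)(2 11 9 3)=[1, 0, 11, 2, 4, 5, 6, 7, 8, 3, 10, 9]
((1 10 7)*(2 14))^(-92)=(14)(1 10 7)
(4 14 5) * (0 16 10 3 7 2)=(0 16 10 3 7 2)(4 14 5)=[16, 1, 0, 7, 14, 4, 6, 2, 8, 9, 3, 11, 12, 13, 5, 15, 10]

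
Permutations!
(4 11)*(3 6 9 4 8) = [0, 1, 2, 6, 11, 5, 9, 7, 3, 4, 10, 8] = (3 6 9 4 11 8)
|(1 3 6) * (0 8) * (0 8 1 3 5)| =6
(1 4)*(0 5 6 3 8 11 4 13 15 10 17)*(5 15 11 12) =[15, 13, 2, 8, 1, 6, 3, 7, 12, 9, 17, 4, 5, 11, 14, 10, 16, 0] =(0 15 10 17)(1 13 11 4)(3 8 12 5 6)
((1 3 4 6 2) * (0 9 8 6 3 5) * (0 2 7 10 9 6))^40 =((0 6 7 10 9 8)(1 5 2)(3 4))^40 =(0 9 7)(1 5 2)(6 8 10)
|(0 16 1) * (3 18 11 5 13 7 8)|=21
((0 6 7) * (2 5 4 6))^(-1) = ((0 2 5 4 6 7))^(-1) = (0 7 6 4 5 2)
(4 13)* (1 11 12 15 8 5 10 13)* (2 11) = (1 2 11 12 15 8 5 10 13 4) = [0, 2, 11, 3, 1, 10, 6, 7, 5, 9, 13, 12, 15, 4, 14, 8]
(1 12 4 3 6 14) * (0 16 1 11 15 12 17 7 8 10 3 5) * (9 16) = (0 9 16 1 17 7 8 10 3 6 14 11 15 12 4 5) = [9, 17, 2, 6, 5, 0, 14, 8, 10, 16, 3, 15, 4, 13, 11, 12, 1, 7]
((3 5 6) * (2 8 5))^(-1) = ((2 8 5 6 3))^(-1) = (2 3 6 5 8)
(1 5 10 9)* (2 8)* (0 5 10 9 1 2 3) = (0 5 9 2 8 3)(1 10) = [5, 10, 8, 0, 4, 9, 6, 7, 3, 2, 1]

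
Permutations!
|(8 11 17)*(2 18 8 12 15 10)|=8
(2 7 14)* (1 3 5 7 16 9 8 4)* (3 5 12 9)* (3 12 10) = (1 5 7 14 2 16 12 9 8 4)(3 10) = [0, 5, 16, 10, 1, 7, 6, 14, 4, 8, 3, 11, 9, 13, 2, 15, 12]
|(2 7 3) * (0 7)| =4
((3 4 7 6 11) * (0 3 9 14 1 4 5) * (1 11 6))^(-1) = (0 5 3)(1 7 4)(9 11 14)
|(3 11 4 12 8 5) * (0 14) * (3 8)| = |(0 14)(3 11 4 12)(5 8)| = 4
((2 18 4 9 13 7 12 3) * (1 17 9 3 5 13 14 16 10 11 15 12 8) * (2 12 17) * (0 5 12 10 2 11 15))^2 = (0 13 8 11 5 7 1)(2 4 10 17 14)(3 15 9 16 18)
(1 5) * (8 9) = (1 5)(8 9) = [0, 5, 2, 3, 4, 1, 6, 7, 9, 8]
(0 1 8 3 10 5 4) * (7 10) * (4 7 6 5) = [1, 8, 2, 6, 0, 7, 5, 10, 3, 9, 4] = (0 1 8 3 6 5 7 10 4)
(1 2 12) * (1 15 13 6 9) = [0, 2, 12, 3, 4, 5, 9, 7, 8, 1, 10, 11, 15, 6, 14, 13] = (1 2 12 15 13 6 9)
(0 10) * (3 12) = [10, 1, 2, 12, 4, 5, 6, 7, 8, 9, 0, 11, 3] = (0 10)(3 12)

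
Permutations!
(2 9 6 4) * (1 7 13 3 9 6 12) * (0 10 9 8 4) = (0 10 9 12 1 7 13 3 8 4 2 6) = [10, 7, 6, 8, 2, 5, 0, 13, 4, 12, 9, 11, 1, 3]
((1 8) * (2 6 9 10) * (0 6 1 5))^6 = (0 8 2 9)(1 10 6 5)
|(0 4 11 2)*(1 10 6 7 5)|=20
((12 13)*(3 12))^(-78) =(13)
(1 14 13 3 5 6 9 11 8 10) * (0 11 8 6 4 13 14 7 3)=(14)(0 11 6 9 8 10 1 7 3 5 4 13)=[11, 7, 2, 5, 13, 4, 9, 3, 10, 8, 1, 6, 12, 0, 14]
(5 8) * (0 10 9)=[10, 1, 2, 3, 4, 8, 6, 7, 5, 0, 9]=(0 10 9)(5 8)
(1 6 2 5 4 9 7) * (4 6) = (1 4 9 7)(2 5 6) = [0, 4, 5, 3, 9, 6, 2, 1, 8, 7]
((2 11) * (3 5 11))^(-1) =(2 11 5 3)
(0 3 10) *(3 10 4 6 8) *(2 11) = (0 10)(2 11)(3 4 6 8) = [10, 1, 11, 4, 6, 5, 8, 7, 3, 9, 0, 2]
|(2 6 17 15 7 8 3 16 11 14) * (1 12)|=10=|(1 12)(2 6 17 15 7 8 3 16 11 14)|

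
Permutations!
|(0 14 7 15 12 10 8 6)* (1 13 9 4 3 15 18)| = 14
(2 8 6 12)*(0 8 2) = (0 8 6 12) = [8, 1, 2, 3, 4, 5, 12, 7, 6, 9, 10, 11, 0]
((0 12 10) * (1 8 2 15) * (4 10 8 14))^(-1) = (0 10 4 14 1 15 2 8 12) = ((0 12 8 2 15 1 14 4 10))^(-1)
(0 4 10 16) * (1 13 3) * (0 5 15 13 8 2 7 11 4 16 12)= (0 16 5 15 13 3 1 8 2 7 11 4 10 12)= [16, 8, 7, 1, 10, 15, 6, 11, 2, 9, 12, 4, 0, 3, 14, 13, 5]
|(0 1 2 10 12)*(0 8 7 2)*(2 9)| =6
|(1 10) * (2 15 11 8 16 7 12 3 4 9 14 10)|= 13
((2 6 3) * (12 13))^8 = (13)(2 3 6)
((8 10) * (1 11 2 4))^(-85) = (1 4 2 11)(8 10)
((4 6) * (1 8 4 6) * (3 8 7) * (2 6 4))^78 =((1 7 3 8 2 6 4))^78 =(1 7 3 8 2 6 4)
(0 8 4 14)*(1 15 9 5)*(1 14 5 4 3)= (0 8 3 1 15 9 4 5 14)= [8, 15, 2, 1, 5, 14, 6, 7, 3, 4, 10, 11, 12, 13, 0, 9]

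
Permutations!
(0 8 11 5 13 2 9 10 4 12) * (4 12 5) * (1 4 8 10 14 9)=[10, 4, 1, 3, 5, 13, 6, 7, 11, 14, 12, 8, 0, 2, 9]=(0 10 12)(1 4 5 13 2)(8 11)(9 14)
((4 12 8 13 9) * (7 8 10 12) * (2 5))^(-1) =((2 5)(4 7 8 13 9)(10 12))^(-1) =(2 5)(4 9 13 8 7)(10 12)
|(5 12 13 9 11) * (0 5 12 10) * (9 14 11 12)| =15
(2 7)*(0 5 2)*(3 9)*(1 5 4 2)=[4, 5, 7, 9, 2, 1, 6, 0, 8, 3]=(0 4 2 7)(1 5)(3 9)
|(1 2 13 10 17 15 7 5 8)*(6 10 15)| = |(1 2 13 15 7 5 8)(6 10 17)| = 21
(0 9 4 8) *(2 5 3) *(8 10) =(0 9 4 10 8)(2 5 3) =[9, 1, 5, 2, 10, 3, 6, 7, 0, 4, 8]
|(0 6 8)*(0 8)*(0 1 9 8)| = 5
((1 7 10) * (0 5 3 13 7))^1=((0 5 3 13 7 10 1))^1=(0 5 3 13 7 10 1)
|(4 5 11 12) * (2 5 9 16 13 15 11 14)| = |(2 5 14)(4 9 16 13 15 11 12)| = 21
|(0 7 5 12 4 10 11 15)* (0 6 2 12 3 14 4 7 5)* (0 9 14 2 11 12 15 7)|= 13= |(0 5 3 2 15 6 11 7 9 14 4 10 12)|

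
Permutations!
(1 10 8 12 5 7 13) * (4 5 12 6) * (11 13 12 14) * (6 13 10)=(1 6 4 5 7 12 14 11 10 8 13)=[0, 6, 2, 3, 5, 7, 4, 12, 13, 9, 8, 10, 14, 1, 11]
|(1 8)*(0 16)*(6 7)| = 2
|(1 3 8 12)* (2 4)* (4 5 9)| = |(1 3 8 12)(2 5 9 4)| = 4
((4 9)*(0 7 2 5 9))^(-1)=((0 7 2 5 9 4))^(-1)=(0 4 9 5 2 7)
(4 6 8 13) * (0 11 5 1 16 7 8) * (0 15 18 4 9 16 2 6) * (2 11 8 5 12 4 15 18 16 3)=[8, 11, 6, 2, 0, 1, 18, 5, 13, 3, 10, 12, 4, 9, 14, 16, 7, 17, 15]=(0 8 13 9 3 2 6 18 15 16 7 5 1 11 12 4)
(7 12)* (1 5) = [0, 5, 2, 3, 4, 1, 6, 12, 8, 9, 10, 11, 7] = (1 5)(7 12)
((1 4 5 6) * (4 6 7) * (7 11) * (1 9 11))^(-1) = (1 5 4 7 11 9 6)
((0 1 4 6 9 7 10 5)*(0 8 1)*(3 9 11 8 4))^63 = ((1 3 9 7 10 5 4 6 11 8))^63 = (1 7 4 8 9 5 11 3 10 6)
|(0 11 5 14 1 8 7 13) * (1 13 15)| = 20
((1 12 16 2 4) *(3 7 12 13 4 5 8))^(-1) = ((1 13 4)(2 5 8 3 7 12 16))^(-1) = (1 4 13)(2 16 12 7 3 8 5)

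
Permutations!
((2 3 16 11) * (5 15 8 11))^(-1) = ((2 3 16 5 15 8 11))^(-1) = (2 11 8 15 5 16 3)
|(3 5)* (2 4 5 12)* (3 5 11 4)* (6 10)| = 6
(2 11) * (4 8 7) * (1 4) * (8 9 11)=(1 4 9 11 2 8 7)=[0, 4, 8, 3, 9, 5, 6, 1, 7, 11, 10, 2]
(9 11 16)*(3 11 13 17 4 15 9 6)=(3 11 16 6)(4 15 9 13 17)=[0, 1, 2, 11, 15, 5, 3, 7, 8, 13, 10, 16, 12, 17, 14, 9, 6, 4]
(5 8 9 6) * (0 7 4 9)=(0 7 4 9 6 5 8)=[7, 1, 2, 3, 9, 8, 5, 4, 0, 6]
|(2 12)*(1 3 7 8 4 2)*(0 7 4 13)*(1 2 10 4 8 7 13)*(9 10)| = |(0 13)(1 3 8)(2 12)(4 9 10)| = 6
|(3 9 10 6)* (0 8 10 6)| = 3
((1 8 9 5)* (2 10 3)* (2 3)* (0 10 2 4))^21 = ((0 10 4)(1 8 9 5))^21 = (10)(1 8 9 5)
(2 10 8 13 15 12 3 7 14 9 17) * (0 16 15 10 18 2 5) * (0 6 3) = (0 16 15 12)(2 18)(3 7 14 9 17 5 6)(8 13 10) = [16, 1, 18, 7, 4, 6, 3, 14, 13, 17, 8, 11, 0, 10, 9, 12, 15, 5, 2]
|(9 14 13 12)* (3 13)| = |(3 13 12 9 14)| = 5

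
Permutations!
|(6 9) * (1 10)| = 2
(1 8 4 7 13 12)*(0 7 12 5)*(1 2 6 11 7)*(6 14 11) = [1, 8, 14, 3, 12, 0, 6, 13, 4, 9, 10, 7, 2, 5, 11] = (0 1 8 4 12 2 14 11 7 13 5)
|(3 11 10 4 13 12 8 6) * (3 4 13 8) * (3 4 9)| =9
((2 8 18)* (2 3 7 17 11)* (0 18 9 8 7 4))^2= ((0 18 3 4)(2 7 17 11)(8 9))^2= (0 3)(2 17)(4 18)(7 11)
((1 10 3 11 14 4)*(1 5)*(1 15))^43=(1 11 5 10 14 15 3 4)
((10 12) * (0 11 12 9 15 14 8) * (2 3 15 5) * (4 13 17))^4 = ((0 11 12 10 9 5 2 3 15 14 8)(4 13 17))^4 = (0 9 15 11 5 14 12 2 8 10 3)(4 13 17)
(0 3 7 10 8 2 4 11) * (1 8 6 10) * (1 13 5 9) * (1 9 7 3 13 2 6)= (0 13 5 7 2 4 11)(1 8 6 10)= [13, 8, 4, 3, 11, 7, 10, 2, 6, 9, 1, 0, 12, 5]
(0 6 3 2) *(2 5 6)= (0 2)(3 5 6)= [2, 1, 0, 5, 4, 6, 3]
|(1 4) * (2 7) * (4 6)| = 6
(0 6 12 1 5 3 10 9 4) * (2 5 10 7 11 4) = (0 6 12 1 10 9 2 5 3 7 11 4) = [6, 10, 5, 7, 0, 3, 12, 11, 8, 2, 9, 4, 1]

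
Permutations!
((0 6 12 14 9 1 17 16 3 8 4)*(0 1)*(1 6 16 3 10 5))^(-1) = (0 9 14 12 6 4 8 3 17 1 5 10 16)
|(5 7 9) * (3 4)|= 6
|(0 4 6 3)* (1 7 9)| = 12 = |(0 4 6 3)(1 7 9)|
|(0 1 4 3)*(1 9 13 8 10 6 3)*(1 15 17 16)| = |(0 9 13 8 10 6 3)(1 4 15 17 16)| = 35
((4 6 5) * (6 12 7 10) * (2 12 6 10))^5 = (2 7 12)(4 5 6)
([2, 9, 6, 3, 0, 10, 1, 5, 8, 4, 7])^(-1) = [4, 6, 0, 3, 9, 7, 2, 10, 8, 1, 5]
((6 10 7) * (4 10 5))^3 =(4 6 10 5 7)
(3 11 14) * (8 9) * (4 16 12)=(3 11 14)(4 16 12)(8 9)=[0, 1, 2, 11, 16, 5, 6, 7, 9, 8, 10, 14, 4, 13, 3, 15, 12]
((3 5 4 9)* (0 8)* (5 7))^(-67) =((0 8)(3 7 5 4 9))^(-67) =(0 8)(3 4 7 9 5)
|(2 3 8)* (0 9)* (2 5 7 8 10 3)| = |(0 9)(3 10)(5 7 8)| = 6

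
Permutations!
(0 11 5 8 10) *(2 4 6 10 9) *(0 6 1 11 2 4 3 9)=(0 2 3 9 4 1 11 5 8)(6 10)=[2, 11, 3, 9, 1, 8, 10, 7, 0, 4, 6, 5]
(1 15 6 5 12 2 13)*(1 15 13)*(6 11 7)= (1 13 15 11 7 6 5 12 2)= [0, 13, 1, 3, 4, 12, 5, 6, 8, 9, 10, 7, 2, 15, 14, 11]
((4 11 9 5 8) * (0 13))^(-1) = (0 13)(4 8 5 9 11)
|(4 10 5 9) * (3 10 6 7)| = |(3 10 5 9 4 6 7)| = 7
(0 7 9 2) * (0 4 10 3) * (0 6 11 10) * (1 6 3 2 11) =(0 7 9 11 10 2 4)(1 6) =[7, 6, 4, 3, 0, 5, 1, 9, 8, 11, 2, 10]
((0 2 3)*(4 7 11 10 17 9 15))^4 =(0 2 3)(4 17 7 9 11 15 10)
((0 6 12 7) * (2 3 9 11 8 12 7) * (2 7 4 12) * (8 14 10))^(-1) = (0 7 12 4 6)(2 8 10 14 11 9 3)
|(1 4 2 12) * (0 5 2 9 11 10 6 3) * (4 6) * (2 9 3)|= 28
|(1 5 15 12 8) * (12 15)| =|(15)(1 5 12 8)| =4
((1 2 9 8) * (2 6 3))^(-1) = (1 8 9 2 3 6)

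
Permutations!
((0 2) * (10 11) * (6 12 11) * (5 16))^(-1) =(0 2)(5 16)(6 10 11 12)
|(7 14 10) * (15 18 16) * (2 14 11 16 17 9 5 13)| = 12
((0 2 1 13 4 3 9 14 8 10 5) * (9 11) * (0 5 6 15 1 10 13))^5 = ((0 2 10 6 15 1)(3 11 9 14 8 13 4))^5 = (0 1 15 6 10 2)(3 13 14 11 4 8 9)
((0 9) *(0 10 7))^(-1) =(0 7 10 9)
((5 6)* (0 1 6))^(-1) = ((0 1 6 5))^(-1) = (0 5 6 1)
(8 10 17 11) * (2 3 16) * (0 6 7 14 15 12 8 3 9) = (0 6 7 14 15 12 8 10 17 11 3 16 2 9) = [6, 1, 9, 16, 4, 5, 7, 14, 10, 0, 17, 3, 8, 13, 15, 12, 2, 11]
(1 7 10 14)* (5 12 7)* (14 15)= (1 5 12 7 10 15 14)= [0, 5, 2, 3, 4, 12, 6, 10, 8, 9, 15, 11, 7, 13, 1, 14]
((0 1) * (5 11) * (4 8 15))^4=(4 8 15)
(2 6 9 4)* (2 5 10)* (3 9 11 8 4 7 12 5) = (2 6 11 8 4 3 9 7 12 5 10) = [0, 1, 6, 9, 3, 10, 11, 12, 4, 7, 2, 8, 5]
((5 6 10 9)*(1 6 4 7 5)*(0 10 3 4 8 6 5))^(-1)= ((0 10 9 1 5 8 6 3 4 7))^(-1)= (0 7 4 3 6 8 5 1 9 10)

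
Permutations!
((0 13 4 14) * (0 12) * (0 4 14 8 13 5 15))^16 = ((0 5 15)(4 8 13 14 12))^16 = (0 5 15)(4 8 13 14 12)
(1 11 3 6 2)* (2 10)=(1 11 3 6 10 2)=[0, 11, 1, 6, 4, 5, 10, 7, 8, 9, 2, 3]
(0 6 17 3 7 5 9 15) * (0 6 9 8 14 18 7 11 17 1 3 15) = [9, 3, 2, 11, 4, 8, 1, 5, 14, 0, 10, 17, 12, 13, 18, 6, 16, 15, 7] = (0 9)(1 3 11 17 15 6)(5 8 14 18 7)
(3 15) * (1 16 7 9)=(1 16 7 9)(3 15)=[0, 16, 2, 15, 4, 5, 6, 9, 8, 1, 10, 11, 12, 13, 14, 3, 7]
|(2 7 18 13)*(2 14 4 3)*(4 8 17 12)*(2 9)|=|(2 7 18 13 14 8 17 12 4 3 9)|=11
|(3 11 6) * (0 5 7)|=|(0 5 7)(3 11 6)|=3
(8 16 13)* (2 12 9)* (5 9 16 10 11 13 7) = [0, 1, 12, 3, 4, 9, 6, 5, 10, 2, 11, 13, 16, 8, 14, 15, 7] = (2 12 16 7 5 9)(8 10 11 13)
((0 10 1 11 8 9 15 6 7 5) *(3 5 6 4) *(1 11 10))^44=(0 8 3 10 15)(1 9 5 11 4)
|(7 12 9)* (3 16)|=|(3 16)(7 12 9)|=6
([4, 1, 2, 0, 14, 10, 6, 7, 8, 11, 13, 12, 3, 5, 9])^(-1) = (0 3 12 11 9 14 4)(5 13 10)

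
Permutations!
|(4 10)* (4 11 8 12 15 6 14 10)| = |(6 14 10 11 8 12 15)| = 7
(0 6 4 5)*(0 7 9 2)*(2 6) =[2, 1, 0, 3, 5, 7, 4, 9, 8, 6] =(0 2)(4 5 7 9 6)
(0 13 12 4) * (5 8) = (0 13 12 4)(5 8) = [13, 1, 2, 3, 0, 8, 6, 7, 5, 9, 10, 11, 4, 12]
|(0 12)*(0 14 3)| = 4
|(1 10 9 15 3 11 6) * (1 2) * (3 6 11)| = 6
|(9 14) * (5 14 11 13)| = |(5 14 9 11 13)| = 5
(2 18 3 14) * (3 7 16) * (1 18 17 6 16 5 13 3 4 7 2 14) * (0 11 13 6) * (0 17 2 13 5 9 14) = [11, 18, 2, 1, 7, 6, 16, 9, 8, 14, 10, 5, 12, 3, 0, 15, 4, 17, 13] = (0 11 5 6 16 4 7 9 14)(1 18 13 3)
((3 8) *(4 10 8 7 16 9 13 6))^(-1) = ((3 7 16 9 13 6 4 10 8))^(-1) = (3 8 10 4 6 13 9 16 7)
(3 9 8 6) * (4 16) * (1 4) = [0, 4, 2, 9, 16, 5, 3, 7, 6, 8, 10, 11, 12, 13, 14, 15, 1] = (1 4 16)(3 9 8 6)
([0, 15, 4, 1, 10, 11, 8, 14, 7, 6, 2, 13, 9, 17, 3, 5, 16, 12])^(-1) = (1 3 14 7 8 6 9 12 17 13 11 5 15)(2 10 4)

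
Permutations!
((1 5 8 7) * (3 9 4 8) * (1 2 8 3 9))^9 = (1 3 4 9 5)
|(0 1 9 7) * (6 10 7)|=|(0 1 9 6 10 7)|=6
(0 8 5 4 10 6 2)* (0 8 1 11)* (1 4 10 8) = [4, 11, 1, 3, 8, 10, 2, 7, 5, 9, 6, 0] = (0 4 8 5 10 6 2 1 11)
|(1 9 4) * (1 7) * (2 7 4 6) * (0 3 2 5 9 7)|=6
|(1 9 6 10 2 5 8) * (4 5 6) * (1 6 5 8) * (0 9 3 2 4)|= 4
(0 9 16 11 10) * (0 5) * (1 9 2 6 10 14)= (0 2 6 10 5)(1 9 16 11 14)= [2, 9, 6, 3, 4, 0, 10, 7, 8, 16, 5, 14, 12, 13, 1, 15, 11]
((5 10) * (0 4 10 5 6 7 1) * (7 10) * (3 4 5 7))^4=(10)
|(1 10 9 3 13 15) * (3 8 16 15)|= |(1 10 9 8 16 15)(3 13)|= 6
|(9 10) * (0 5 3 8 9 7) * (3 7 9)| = 6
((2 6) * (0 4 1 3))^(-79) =((0 4 1 3)(2 6))^(-79) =(0 4 1 3)(2 6)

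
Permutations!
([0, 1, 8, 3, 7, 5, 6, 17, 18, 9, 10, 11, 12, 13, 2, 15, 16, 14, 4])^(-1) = (2 14 17 7 4 18 8)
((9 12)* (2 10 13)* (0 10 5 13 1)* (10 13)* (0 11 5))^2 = (0 2 13)(1 5)(10 11)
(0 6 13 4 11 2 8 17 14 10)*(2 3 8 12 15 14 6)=(0 2 12 15 14 10)(3 8 17 6 13 4 11)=[2, 1, 12, 8, 11, 5, 13, 7, 17, 9, 0, 3, 15, 4, 10, 14, 16, 6]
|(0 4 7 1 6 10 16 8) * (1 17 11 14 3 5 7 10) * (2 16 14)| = |(0 4 10 14 3 5 7 17 11 2 16 8)(1 6)| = 12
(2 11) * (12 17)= (2 11)(12 17)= [0, 1, 11, 3, 4, 5, 6, 7, 8, 9, 10, 2, 17, 13, 14, 15, 16, 12]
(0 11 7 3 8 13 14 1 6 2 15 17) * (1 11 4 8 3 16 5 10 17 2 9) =(0 4 8 13 14 11 7 16 5 10 17)(1 6 9)(2 15) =[4, 6, 15, 3, 8, 10, 9, 16, 13, 1, 17, 7, 12, 14, 11, 2, 5, 0]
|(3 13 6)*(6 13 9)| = 3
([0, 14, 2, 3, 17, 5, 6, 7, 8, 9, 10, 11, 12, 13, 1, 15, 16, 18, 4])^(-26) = (4 17 18)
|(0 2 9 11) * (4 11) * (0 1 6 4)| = 12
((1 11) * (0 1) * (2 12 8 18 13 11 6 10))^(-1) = (0 11 13 18 8 12 2 10 6 1)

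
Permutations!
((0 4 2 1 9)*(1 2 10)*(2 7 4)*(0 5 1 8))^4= (0 10 7)(1 9 5)(2 8 4)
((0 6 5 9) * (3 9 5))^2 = (0 3)(6 9)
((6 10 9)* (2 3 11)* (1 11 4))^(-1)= (1 4 3 2 11)(6 9 10)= ((1 11 2 3 4)(6 10 9))^(-1)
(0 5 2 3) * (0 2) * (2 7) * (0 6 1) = (0 5 6 1)(2 3 7) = [5, 0, 3, 7, 4, 6, 1, 2]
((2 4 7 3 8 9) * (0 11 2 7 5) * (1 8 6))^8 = ((0 11 2 4 5)(1 8 9 7 3 6))^8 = (0 4 11 5 2)(1 9 3)(6 8 7)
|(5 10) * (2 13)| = |(2 13)(5 10)| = 2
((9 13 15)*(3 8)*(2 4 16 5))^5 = ((2 4 16 5)(3 8)(9 13 15))^5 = (2 4 16 5)(3 8)(9 15 13)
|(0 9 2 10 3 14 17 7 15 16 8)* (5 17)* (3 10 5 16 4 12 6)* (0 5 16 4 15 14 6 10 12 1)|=|(0 9 2 16 8 5 17 7 14 4 1)(3 6)(10 12)|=22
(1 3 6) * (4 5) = (1 3 6)(4 5) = [0, 3, 2, 6, 5, 4, 1]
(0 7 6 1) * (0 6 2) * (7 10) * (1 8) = (0 10 7 2)(1 6 8) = [10, 6, 0, 3, 4, 5, 8, 2, 1, 9, 7]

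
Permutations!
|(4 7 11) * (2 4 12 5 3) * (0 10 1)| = |(0 10 1)(2 4 7 11 12 5 3)| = 21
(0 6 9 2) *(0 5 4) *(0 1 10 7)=(0 6 9 2 5 4 1 10 7)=[6, 10, 5, 3, 1, 4, 9, 0, 8, 2, 7]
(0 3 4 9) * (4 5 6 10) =(0 3 5 6 10 4 9) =[3, 1, 2, 5, 9, 6, 10, 7, 8, 0, 4]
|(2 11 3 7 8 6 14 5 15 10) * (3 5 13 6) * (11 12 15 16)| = 12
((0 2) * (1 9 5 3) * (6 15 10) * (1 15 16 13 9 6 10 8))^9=(16)(0 2)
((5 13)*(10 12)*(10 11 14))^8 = (14)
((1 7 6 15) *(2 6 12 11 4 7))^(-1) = (1 15 6 2)(4 11 12 7)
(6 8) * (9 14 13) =(6 8)(9 14 13) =[0, 1, 2, 3, 4, 5, 8, 7, 6, 14, 10, 11, 12, 9, 13]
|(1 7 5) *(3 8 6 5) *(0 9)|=6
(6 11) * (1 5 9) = [0, 5, 2, 3, 4, 9, 11, 7, 8, 1, 10, 6] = (1 5 9)(6 11)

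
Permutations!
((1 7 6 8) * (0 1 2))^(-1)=(0 2 8 6 7 1)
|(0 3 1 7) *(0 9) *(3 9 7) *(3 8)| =6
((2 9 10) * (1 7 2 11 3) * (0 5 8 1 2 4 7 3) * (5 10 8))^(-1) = (0 11 10)(1 8 9 2 3)(4 7)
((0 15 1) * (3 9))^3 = (15)(3 9)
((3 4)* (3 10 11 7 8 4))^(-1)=(4 8 7 11 10)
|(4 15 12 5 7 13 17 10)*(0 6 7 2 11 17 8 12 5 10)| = 13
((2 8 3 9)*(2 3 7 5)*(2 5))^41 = ((2 8 7)(3 9))^41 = (2 7 8)(3 9)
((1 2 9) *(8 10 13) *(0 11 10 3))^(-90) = (13)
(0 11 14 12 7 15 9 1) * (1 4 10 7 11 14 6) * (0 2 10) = (0 14 12 11 6 1 2 10 7 15 9 4) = [14, 2, 10, 3, 0, 5, 1, 15, 8, 4, 7, 6, 11, 13, 12, 9]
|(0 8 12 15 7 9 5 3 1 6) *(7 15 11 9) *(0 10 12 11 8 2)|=|(15)(0 2)(1 6 10 12 8 11 9 5 3)|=18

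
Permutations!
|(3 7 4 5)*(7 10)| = |(3 10 7 4 5)| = 5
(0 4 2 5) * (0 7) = (0 4 2 5 7) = [4, 1, 5, 3, 2, 7, 6, 0]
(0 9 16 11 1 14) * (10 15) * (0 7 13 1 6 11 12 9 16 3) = [16, 14, 2, 0, 4, 5, 11, 13, 8, 3, 15, 6, 9, 1, 7, 10, 12] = (0 16 12 9 3)(1 14 7 13)(6 11)(10 15)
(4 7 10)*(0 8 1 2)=(0 8 1 2)(4 7 10)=[8, 2, 0, 3, 7, 5, 6, 10, 1, 9, 4]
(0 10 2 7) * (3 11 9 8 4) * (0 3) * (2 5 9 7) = [10, 1, 2, 11, 0, 9, 6, 3, 4, 8, 5, 7] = (0 10 5 9 8 4)(3 11 7)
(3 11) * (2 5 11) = (2 5 11 3) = [0, 1, 5, 2, 4, 11, 6, 7, 8, 9, 10, 3]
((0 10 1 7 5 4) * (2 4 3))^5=((0 10 1 7 5 3 2 4))^5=(0 3 1 4 5 10 2 7)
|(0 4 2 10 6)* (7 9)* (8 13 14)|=30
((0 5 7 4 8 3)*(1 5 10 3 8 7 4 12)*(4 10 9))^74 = ((0 9 4 7 12 1 5 10 3))^74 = (0 4 12 5 3 9 7 1 10)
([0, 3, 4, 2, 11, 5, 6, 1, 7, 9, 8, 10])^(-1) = [0, 7, 3, 1, 2, 5, 6, 8, 10, 9, 11, 4]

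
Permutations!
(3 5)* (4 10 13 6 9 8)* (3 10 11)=[0, 1, 2, 5, 11, 10, 9, 7, 4, 8, 13, 3, 12, 6]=(3 5 10 13 6 9 8 4 11)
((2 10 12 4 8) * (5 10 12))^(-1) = ((2 12 4 8)(5 10))^(-1) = (2 8 4 12)(5 10)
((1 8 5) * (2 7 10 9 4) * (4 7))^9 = (10)(2 4)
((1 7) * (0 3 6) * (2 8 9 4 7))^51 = (1 9)(2 4)(7 8)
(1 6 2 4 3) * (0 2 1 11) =[2, 6, 4, 11, 3, 5, 1, 7, 8, 9, 10, 0] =(0 2 4 3 11)(1 6)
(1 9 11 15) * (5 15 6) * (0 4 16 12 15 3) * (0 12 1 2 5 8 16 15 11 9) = (0 4 15 2 5 3 12 11 6 8 16 1) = [4, 0, 5, 12, 15, 3, 8, 7, 16, 9, 10, 6, 11, 13, 14, 2, 1]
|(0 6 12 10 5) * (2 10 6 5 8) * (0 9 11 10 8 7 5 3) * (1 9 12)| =|(0 3)(1 9 11 10 7 5 12 6)(2 8)| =8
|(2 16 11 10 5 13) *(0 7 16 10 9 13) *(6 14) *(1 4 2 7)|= 30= |(0 1 4 2 10 5)(6 14)(7 16 11 9 13)|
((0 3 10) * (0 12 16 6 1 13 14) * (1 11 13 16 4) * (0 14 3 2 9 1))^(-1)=(0 4 12 10 3 13 11 6 16 1 9 2)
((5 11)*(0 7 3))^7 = (0 7 3)(5 11)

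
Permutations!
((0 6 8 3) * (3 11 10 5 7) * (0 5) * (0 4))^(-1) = ((0 6 8 11 10 4)(3 5 7))^(-1) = (0 4 10 11 8 6)(3 7 5)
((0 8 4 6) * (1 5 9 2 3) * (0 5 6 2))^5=((0 8 4 2 3 1 6 5 9))^5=(0 1 8 6 4 5 2 9 3)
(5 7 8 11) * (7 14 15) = [0, 1, 2, 3, 4, 14, 6, 8, 11, 9, 10, 5, 12, 13, 15, 7] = (5 14 15 7 8 11)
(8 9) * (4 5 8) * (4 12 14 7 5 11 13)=[0, 1, 2, 3, 11, 8, 6, 5, 9, 12, 10, 13, 14, 4, 7]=(4 11 13)(5 8 9 12 14 7)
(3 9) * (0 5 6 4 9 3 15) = (0 5 6 4 9 15) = [5, 1, 2, 3, 9, 6, 4, 7, 8, 15, 10, 11, 12, 13, 14, 0]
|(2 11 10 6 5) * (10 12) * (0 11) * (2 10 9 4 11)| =|(0 2)(4 11 12 9)(5 10 6)| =12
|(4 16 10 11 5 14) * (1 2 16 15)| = 9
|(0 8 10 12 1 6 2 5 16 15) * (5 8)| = |(0 5 16 15)(1 6 2 8 10 12)| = 12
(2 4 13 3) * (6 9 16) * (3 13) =(2 4 3)(6 9 16) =[0, 1, 4, 2, 3, 5, 9, 7, 8, 16, 10, 11, 12, 13, 14, 15, 6]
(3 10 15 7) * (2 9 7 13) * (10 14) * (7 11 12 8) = (2 9 11 12 8 7 3 14 10 15 13) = [0, 1, 9, 14, 4, 5, 6, 3, 7, 11, 15, 12, 8, 2, 10, 13]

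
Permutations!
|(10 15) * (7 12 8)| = 6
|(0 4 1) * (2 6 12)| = 3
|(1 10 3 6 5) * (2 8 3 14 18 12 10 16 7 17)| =|(1 16 7 17 2 8 3 6 5)(10 14 18 12)| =36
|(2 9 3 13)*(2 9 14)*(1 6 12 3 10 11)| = |(1 6 12 3 13 9 10 11)(2 14)| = 8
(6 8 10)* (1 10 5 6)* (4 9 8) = (1 10)(4 9 8 5 6) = [0, 10, 2, 3, 9, 6, 4, 7, 5, 8, 1]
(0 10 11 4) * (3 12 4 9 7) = (0 10 11 9 7 3 12 4) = [10, 1, 2, 12, 0, 5, 6, 3, 8, 7, 11, 9, 4]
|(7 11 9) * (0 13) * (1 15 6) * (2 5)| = 6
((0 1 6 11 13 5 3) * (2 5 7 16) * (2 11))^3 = (0 2)(1 5)(3 6)(7 13 11 16)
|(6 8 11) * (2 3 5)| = 3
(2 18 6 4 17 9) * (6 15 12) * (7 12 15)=(2 18 7 12 6 4 17 9)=[0, 1, 18, 3, 17, 5, 4, 12, 8, 2, 10, 11, 6, 13, 14, 15, 16, 9, 7]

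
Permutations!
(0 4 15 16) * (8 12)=(0 4 15 16)(8 12)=[4, 1, 2, 3, 15, 5, 6, 7, 12, 9, 10, 11, 8, 13, 14, 16, 0]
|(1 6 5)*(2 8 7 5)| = 6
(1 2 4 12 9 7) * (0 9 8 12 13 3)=(0 9 7 1 2 4 13 3)(8 12)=[9, 2, 4, 0, 13, 5, 6, 1, 12, 7, 10, 11, 8, 3]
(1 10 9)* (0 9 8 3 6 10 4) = (0 9 1 4)(3 6 10 8) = [9, 4, 2, 6, 0, 5, 10, 7, 3, 1, 8]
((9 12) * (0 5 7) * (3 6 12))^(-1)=(0 7 5)(3 9 12 6)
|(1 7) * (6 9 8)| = |(1 7)(6 9 8)| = 6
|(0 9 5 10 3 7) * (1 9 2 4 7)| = 20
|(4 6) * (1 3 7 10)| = |(1 3 7 10)(4 6)| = 4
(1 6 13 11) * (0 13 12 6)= (0 13 11 1)(6 12)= [13, 0, 2, 3, 4, 5, 12, 7, 8, 9, 10, 1, 6, 11]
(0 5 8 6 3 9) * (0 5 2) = (0 2)(3 9 5 8 6) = [2, 1, 0, 9, 4, 8, 3, 7, 6, 5]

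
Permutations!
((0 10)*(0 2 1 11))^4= (0 11 1 2 10)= ((0 10 2 1 11))^4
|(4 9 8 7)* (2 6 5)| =12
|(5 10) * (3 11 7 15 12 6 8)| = |(3 11 7 15 12 6 8)(5 10)| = 14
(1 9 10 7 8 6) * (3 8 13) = (1 9 10 7 13 3 8 6) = [0, 9, 2, 8, 4, 5, 1, 13, 6, 10, 7, 11, 12, 3]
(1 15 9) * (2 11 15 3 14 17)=[0, 3, 11, 14, 4, 5, 6, 7, 8, 1, 10, 15, 12, 13, 17, 9, 16, 2]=(1 3 14 17 2 11 15 9)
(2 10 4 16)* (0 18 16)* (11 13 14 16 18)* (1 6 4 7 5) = (18)(0 11 13 14 16 2 10 7 5 1 6 4) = [11, 6, 10, 3, 0, 1, 4, 5, 8, 9, 7, 13, 12, 14, 16, 15, 2, 17, 18]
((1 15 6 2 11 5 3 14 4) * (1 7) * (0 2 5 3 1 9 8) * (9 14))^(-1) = ((0 2 11 3 9 8)(1 15 6 5)(4 7 14))^(-1) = (0 8 9 3 11 2)(1 5 6 15)(4 14 7)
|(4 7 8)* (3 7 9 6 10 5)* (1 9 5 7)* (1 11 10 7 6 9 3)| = |(1 3 11 10 6 7 8 4 5)| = 9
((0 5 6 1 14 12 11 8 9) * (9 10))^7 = (0 8 14 5 10 12 6 9 11 1)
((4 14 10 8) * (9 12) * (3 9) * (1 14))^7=(1 10 4 14 8)(3 9 12)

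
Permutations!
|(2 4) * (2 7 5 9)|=5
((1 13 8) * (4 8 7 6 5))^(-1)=((1 13 7 6 5 4 8))^(-1)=(1 8 4 5 6 7 13)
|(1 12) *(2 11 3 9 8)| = 10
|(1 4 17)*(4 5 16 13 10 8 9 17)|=|(1 5 16 13 10 8 9 17)|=8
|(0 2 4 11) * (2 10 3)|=6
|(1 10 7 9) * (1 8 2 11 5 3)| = |(1 10 7 9 8 2 11 5 3)| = 9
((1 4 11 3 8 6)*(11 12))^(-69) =((1 4 12 11 3 8 6))^(-69) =(1 4 12 11 3 8 6)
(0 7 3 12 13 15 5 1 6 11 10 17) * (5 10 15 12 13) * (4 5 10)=(0 7 3 13 12 10 17)(1 6 11 15 4 5)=[7, 6, 2, 13, 5, 1, 11, 3, 8, 9, 17, 15, 10, 12, 14, 4, 16, 0]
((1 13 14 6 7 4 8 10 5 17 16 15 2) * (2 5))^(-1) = ((1 13 14 6 7 4 8 10 2)(5 17 16 15))^(-1) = (1 2 10 8 4 7 6 14 13)(5 15 16 17)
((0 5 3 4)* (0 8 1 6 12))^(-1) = (0 12 6 1 8 4 3 5)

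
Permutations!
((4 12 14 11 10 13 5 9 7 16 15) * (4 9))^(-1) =(4 5 13 10 11 14 12)(7 9 15 16)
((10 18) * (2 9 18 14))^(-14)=(2 9 18 10 14)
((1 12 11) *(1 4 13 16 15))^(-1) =((1 12 11 4 13 16 15))^(-1) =(1 15 16 13 4 11 12)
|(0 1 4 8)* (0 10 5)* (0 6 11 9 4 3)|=|(0 1 3)(4 8 10 5 6 11 9)|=21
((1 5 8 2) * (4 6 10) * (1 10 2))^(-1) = (1 8 5)(2 6 4 10)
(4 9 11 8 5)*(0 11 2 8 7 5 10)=[11, 1, 8, 3, 9, 4, 6, 5, 10, 2, 0, 7]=(0 11 7 5 4 9 2 8 10)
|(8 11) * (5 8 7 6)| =5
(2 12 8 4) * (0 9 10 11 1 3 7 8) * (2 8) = (0 9 10 11 1 3 7 2 12)(4 8) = [9, 3, 12, 7, 8, 5, 6, 2, 4, 10, 11, 1, 0]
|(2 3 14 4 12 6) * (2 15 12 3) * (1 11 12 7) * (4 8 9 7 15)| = 10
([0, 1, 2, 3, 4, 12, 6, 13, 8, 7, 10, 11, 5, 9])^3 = (13)(5 12)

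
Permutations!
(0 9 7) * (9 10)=(0 10 9 7)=[10, 1, 2, 3, 4, 5, 6, 0, 8, 7, 9]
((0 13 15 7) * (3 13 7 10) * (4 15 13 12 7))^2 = (0 15 3 7 4 10 12)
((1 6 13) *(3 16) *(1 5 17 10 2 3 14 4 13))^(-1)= (1 6)(2 10 17 5 13 4 14 16 3)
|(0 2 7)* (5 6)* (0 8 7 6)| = |(0 2 6 5)(7 8)| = 4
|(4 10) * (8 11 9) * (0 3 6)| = |(0 3 6)(4 10)(8 11 9)| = 6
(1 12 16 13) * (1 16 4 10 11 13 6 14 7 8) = (1 12 4 10 11 13 16 6 14 7 8) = [0, 12, 2, 3, 10, 5, 14, 8, 1, 9, 11, 13, 4, 16, 7, 15, 6]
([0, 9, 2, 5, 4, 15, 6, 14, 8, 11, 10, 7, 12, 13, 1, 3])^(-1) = [0, 14, 2, 15, 4, 3, 6, 11, 8, 1, 10, 9, 12, 13, 7, 5]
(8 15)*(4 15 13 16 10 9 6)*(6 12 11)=[0, 1, 2, 3, 15, 5, 4, 7, 13, 12, 9, 6, 11, 16, 14, 8, 10]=(4 15 8 13 16 10 9 12 11 6)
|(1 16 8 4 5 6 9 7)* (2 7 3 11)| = 11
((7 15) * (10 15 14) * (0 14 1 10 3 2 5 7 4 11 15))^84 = (15)(0 5)(1 3)(2 10)(7 14)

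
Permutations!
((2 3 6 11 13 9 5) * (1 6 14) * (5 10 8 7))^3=((1 6 11 13 9 10 8 7 5 2 3 14))^3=(1 13 8 2)(3 6 9 7)(5 14 11 10)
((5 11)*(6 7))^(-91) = (5 11)(6 7)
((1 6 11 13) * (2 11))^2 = ((1 6 2 11 13))^2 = (1 2 13 6 11)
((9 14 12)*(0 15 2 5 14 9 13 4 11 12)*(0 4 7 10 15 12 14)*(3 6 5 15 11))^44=(15)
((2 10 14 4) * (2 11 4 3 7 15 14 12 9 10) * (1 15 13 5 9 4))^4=((1 15 14 3 7 13 5 9 10 12 4 11))^4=(1 7 10)(3 9 11)(4 14 5)(12 15 13)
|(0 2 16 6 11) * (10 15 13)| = |(0 2 16 6 11)(10 15 13)| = 15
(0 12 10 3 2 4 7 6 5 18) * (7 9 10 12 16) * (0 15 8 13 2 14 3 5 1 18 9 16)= [0, 18, 4, 14, 16, 9, 1, 6, 13, 10, 5, 11, 12, 2, 3, 8, 7, 17, 15]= (1 18 15 8 13 2 4 16 7 6)(3 14)(5 9 10)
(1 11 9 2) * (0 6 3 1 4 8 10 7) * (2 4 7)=(0 6 3 1 11 9 4 8 10 2 7)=[6, 11, 7, 1, 8, 5, 3, 0, 10, 4, 2, 9]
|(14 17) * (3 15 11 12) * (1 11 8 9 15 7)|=30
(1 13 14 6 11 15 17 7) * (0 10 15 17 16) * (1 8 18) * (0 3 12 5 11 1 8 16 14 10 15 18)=(0 15 14 6 1 13 10 18 8)(3 12 5 11 17 7 16)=[15, 13, 2, 12, 4, 11, 1, 16, 0, 9, 18, 17, 5, 10, 6, 14, 3, 7, 8]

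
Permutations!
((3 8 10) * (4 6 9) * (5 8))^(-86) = ((3 5 8 10)(4 6 9))^(-86) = (3 8)(4 6 9)(5 10)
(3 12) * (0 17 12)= (0 17 12 3)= [17, 1, 2, 0, 4, 5, 6, 7, 8, 9, 10, 11, 3, 13, 14, 15, 16, 12]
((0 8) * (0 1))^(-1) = (0 1 8)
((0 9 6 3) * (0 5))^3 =(0 3 9 5 6)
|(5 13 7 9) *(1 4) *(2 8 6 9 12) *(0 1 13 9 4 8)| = |(0 1 8 6 4 13 7 12 2)(5 9)| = 18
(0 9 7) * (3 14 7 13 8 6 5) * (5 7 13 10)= (0 9 10 5 3 14 13 8 6 7)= [9, 1, 2, 14, 4, 3, 7, 0, 6, 10, 5, 11, 12, 8, 13]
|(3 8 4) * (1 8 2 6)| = 6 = |(1 8 4 3 2 6)|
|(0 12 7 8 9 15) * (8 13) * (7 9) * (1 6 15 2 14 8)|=|(0 12 9 2 14 8 7 13 1 6 15)|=11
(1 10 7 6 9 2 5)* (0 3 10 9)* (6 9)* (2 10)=[3, 6, 5, 2, 4, 1, 0, 9, 8, 10, 7]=(0 3 2 5 1 6)(7 9 10)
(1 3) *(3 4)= (1 4 3)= [0, 4, 2, 1, 3]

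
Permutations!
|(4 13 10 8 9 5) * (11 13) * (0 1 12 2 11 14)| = |(0 1 12 2 11 13 10 8 9 5 4 14)| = 12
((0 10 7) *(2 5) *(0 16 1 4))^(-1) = (0 4 1 16 7 10)(2 5)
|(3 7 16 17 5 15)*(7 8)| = 7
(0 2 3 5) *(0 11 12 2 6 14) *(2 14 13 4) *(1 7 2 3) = (0 6 13 4 3 5 11 12 14)(1 7 2) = [6, 7, 1, 5, 3, 11, 13, 2, 8, 9, 10, 12, 14, 4, 0]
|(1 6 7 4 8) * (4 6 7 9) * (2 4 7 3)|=|(1 3 2 4 8)(6 9 7)|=15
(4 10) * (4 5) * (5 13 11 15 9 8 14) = [0, 1, 2, 3, 10, 4, 6, 7, 14, 8, 13, 15, 12, 11, 5, 9] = (4 10 13 11 15 9 8 14 5)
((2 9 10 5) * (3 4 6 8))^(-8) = (10)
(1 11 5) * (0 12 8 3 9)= (0 12 8 3 9)(1 11 5)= [12, 11, 2, 9, 4, 1, 6, 7, 3, 0, 10, 5, 8]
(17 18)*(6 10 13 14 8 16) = (6 10 13 14 8 16)(17 18) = [0, 1, 2, 3, 4, 5, 10, 7, 16, 9, 13, 11, 12, 14, 8, 15, 6, 18, 17]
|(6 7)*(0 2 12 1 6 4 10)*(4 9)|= 9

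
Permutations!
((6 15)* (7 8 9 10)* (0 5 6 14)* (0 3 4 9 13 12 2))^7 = (0 9)(2 4)(3 12)(5 10)(6 7)(8 15)(13 14) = ((0 5 6 15 14 3 4 9 10 7 8 13 12 2))^7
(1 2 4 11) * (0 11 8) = (0 11 1 2 4 8) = [11, 2, 4, 3, 8, 5, 6, 7, 0, 9, 10, 1]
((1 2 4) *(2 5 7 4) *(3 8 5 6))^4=(1 5 6 7 3 4 8)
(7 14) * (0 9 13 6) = (0 9 13 6)(7 14) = [9, 1, 2, 3, 4, 5, 0, 14, 8, 13, 10, 11, 12, 6, 7]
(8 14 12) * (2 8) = [0, 1, 8, 3, 4, 5, 6, 7, 14, 9, 10, 11, 2, 13, 12] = (2 8 14 12)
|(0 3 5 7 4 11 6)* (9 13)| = 14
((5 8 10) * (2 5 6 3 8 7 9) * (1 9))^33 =((1 9 2 5 7)(3 8 10 6))^33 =(1 5 9 7 2)(3 8 10 6)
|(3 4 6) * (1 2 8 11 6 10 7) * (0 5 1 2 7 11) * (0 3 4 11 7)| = |(0 5 1)(2 8 3 11 6 4 10 7)| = 24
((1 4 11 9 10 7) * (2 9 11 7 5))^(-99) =(11)(2 9 10 5)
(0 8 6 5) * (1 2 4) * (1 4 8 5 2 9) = (0 5)(1 9)(2 8 6) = [5, 9, 8, 3, 4, 0, 2, 7, 6, 1]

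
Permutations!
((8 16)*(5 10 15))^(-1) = (5 15 10)(8 16)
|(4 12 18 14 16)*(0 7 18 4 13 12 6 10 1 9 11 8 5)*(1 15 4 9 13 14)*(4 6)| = 30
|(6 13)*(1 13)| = |(1 13 6)| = 3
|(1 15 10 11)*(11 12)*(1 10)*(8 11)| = 4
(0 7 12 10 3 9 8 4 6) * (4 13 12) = (0 7 4 6)(3 9 8 13 12 10) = [7, 1, 2, 9, 6, 5, 0, 4, 13, 8, 3, 11, 10, 12]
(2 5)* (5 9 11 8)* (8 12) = (2 9 11 12 8 5) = [0, 1, 9, 3, 4, 2, 6, 7, 5, 11, 10, 12, 8]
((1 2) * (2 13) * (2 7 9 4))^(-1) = ((1 13 7 9 4 2))^(-1) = (1 2 4 9 7 13)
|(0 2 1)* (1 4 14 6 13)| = |(0 2 4 14 6 13 1)| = 7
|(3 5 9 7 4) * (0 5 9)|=4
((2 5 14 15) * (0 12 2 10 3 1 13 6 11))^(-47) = (0 12 2 5 14 15 10 3 1 13 6 11)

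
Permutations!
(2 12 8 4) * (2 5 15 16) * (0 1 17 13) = (0 1 17 13)(2 12 8 4 5 15 16) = [1, 17, 12, 3, 5, 15, 6, 7, 4, 9, 10, 11, 8, 0, 14, 16, 2, 13]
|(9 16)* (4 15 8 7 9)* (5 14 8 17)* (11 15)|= 10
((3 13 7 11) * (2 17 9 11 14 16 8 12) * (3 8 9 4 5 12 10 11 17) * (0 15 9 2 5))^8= (0 17 15 4 9)(2 13 14)(3 7 16)(8 11 10)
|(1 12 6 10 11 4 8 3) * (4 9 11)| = |(1 12 6 10 4 8 3)(9 11)| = 14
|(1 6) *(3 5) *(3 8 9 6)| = 6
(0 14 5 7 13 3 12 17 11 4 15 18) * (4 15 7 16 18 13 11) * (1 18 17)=(0 14 5 16 17 4 7 11 15 13 3 12 1 18)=[14, 18, 2, 12, 7, 16, 6, 11, 8, 9, 10, 15, 1, 3, 5, 13, 17, 4, 0]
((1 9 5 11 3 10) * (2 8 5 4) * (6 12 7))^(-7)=((1 9 4 2 8 5 11 3 10)(6 12 7))^(-7)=(1 4 8 11 10 9 2 5 3)(6 7 12)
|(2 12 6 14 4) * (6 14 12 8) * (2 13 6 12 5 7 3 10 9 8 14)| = 12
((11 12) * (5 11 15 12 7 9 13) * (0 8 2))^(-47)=((0 8 2)(5 11 7 9 13)(12 15))^(-47)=(0 8 2)(5 9 11 13 7)(12 15)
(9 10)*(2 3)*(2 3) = (9 10) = [0, 1, 2, 3, 4, 5, 6, 7, 8, 10, 9]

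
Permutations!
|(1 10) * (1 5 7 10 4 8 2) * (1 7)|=7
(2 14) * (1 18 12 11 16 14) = (1 18 12 11 16 14 2) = [0, 18, 1, 3, 4, 5, 6, 7, 8, 9, 10, 16, 11, 13, 2, 15, 14, 17, 12]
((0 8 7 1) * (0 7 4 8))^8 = (8)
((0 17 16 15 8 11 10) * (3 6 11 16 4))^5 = (0 11 3 17 10 6 4)(8 15 16)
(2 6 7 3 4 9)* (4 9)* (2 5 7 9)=[0, 1, 6, 2, 4, 7, 9, 3, 8, 5]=(2 6 9 5 7 3)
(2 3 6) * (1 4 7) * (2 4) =(1 2 3 6 4 7) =[0, 2, 3, 6, 7, 5, 4, 1]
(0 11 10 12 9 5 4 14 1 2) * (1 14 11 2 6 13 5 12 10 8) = (14)(0 2)(1 6 13 5 4 11 8)(9 12) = [2, 6, 0, 3, 11, 4, 13, 7, 1, 12, 10, 8, 9, 5, 14]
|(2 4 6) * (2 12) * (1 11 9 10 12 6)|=7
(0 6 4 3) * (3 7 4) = [6, 1, 2, 0, 7, 5, 3, 4] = (0 6 3)(4 7)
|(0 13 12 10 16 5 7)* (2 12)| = 8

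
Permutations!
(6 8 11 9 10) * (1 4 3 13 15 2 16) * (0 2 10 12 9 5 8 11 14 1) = (0 2 16)(1 4 3 13 15 10 6 11 5 8 14)(9 12) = [2, 4, 16, 13, 3, 8, 11, 7, 14, 12, 6, 5, 9, 15, 1, 10, 0]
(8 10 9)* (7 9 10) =(10)(7 9 8) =[0, 1, 2, 3, 4, 5, 6, 9, 7, 8, 10]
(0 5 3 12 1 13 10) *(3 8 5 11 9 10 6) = (0 11 9 10)(1 13 6 3 12)(5 8) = [11, 13, 2, 12, 4, 8, 3, 7, 5, 10, 0, 9, 1, 6]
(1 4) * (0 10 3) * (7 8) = (0 10 3)(1 4)(7 8) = [10, 4, 2, 0, 1, 5, 6, 8, 7, 9, 3]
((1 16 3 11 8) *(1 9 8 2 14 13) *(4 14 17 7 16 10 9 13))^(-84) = (17)(1 10 9 8 13)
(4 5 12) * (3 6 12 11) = (3 6 12 4 5 11) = [0, 1, 2, 6, 5, 11, 12, 7, 8, 9, 10, 3, 4]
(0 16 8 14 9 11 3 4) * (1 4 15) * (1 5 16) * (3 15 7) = (0 1 4)(3 7)(5 16 8 14 9 11 15) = [1, 4, 2, 7, 0, 16, 6, 3, 14, 11, 10, 15, 12, 13, 9, 5, 8]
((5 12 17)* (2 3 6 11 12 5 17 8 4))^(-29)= (17)(2 4 8 12 11 6 3)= ((17)(2 3 6 11 12 8 4))^(-29)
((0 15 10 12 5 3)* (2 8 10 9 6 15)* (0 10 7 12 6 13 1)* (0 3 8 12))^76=((0 2 12 5 8 7)(1 3 10 6 15 9 13))^76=(0 8 12)(1 13 9 15 6 10 3)(2 7 5)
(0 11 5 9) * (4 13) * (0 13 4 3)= [11, 1, 2, 0, 4, 9, 6, 7, 8, 13, 10, 5, 12, 3]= (0 11 5 9 13 3)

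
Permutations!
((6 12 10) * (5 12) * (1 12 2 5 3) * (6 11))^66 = (12)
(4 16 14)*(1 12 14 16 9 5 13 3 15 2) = (16)(1 12 14 4 9 5 13 3 15 2) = [0, 12, 1, 15, 9, 13, 6, 7, 8, 5, 10, 11, 14, 3, 4, 2, 16]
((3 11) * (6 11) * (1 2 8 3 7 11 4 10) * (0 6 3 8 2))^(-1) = ((0 6 4 10 1)(7 11))^(-1) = (0 1 10 4 6)(7 11)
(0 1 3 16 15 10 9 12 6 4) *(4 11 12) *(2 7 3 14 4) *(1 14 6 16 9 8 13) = (0 14 4)(1 6 11 12 16 15 10 8 13)(2 7 3 9) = [14, 6, 7, 9, 0, 5, 11, 3, 13, 2, 8, 12, 16, 1, 4, 10, 15]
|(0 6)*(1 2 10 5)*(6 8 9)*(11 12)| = 4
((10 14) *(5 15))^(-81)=((5 15)(10 14))^(-81)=(5 15)(10 14)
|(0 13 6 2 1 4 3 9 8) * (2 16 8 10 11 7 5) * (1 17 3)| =|(0 13 6 16 8)(1 4)(2 17 3 9 10 11 7 5)| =40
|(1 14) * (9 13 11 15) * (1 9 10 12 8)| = |(1 14 9 13 11 15 10 12 8)| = 9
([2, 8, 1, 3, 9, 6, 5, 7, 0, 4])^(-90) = (9)(0 1)(2 8)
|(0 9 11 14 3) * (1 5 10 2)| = 20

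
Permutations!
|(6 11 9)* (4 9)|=4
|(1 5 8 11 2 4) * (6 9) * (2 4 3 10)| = 30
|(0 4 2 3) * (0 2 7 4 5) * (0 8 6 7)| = |(0 5 8 6 7 4)(2 3)| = 6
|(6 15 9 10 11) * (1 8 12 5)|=20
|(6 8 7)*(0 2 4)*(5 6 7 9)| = 12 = |(0 2 4)(5 6 8 9)|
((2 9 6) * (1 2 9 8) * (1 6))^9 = (1 9 6 8 2)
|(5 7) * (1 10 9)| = 6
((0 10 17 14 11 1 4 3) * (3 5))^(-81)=(17)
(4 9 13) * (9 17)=(4 17 9 13)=[0, 1, 2, 3, 17, 5, 6, 7, 8, 13, 10, 11, 12, 4, 14, 15, 16, 9]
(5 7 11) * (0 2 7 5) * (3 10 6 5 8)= (0 2 7 11)(3 10 6 5 8)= [2, 1, 7, 10, 4, 8, 5, 11, 3, 9, 6, 0]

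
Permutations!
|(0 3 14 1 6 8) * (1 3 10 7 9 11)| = 8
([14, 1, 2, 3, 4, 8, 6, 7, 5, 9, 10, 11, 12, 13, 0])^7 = [14, 1, 2, 3, 4, 8, 6, 7, 5, 9, 10, 11, 12, 13, 0]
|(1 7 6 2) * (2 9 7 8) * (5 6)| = |(1 8 2)(5 6 9 7)| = 12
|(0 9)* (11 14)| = |(0 9)(11 14)| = 2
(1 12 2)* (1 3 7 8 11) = (1 12 2 3 7 8 11) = [0, 12, 3, 7, 4, 5, 6, 8, 11, 9, 10, 1, 2]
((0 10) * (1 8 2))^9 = ((0 10)(1 8 2))^9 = (0 10)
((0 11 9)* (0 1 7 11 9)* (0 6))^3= ((0 9 1 7 11 6))^3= (0 7)(1 6)(9 11)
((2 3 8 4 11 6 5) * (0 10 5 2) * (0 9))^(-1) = ((0 10 5 9)(2 3 8 4 11 6))^(-1) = (0 9 5 10)(2 6 11 4 8 3)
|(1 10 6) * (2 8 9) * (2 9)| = 6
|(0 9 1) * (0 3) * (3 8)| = |(0 9 1 8 3)| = 5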